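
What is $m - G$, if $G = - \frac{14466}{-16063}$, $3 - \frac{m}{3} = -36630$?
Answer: $\frac{1765293171}{16063} \approx 1.099 \cdot 10^{5}$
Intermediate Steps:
$m = 109899$ ($m = 9 - -109890 = 9 + 109890 = 109899$)
$G = \frac{14466}{16063}$ ($G = \left(-14466\right) \left(- \frac{1}{16063}\right) = \frac{14466}{16063} \approx 0.90058$)
$m - G = 109899 - \frac{14466}{16063} = \frac{1765293171}{16063}$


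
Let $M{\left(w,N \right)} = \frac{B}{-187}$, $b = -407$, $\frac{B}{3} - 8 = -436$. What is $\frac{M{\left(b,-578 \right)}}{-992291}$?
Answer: $- \frac{1284}{185558417} \approx -6.9197 \cdot 10^{-6}$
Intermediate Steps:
$B = -1284$ ($B = 24 + 3 \left(-436\right) = 24 - 1308 = -1284$)
$M{\left(w,N \right)} = \frac{1284}{187}$ ($M{\left(w,N \right)} = - \frac{1284}{-187} = \left(-1284\right) \left(- \frac{1}{187}\right) = \frac{1284}{187}$)
$\frac{M{\left(b,-578 \right)}}{-992291} = \frac{1284}{187 \left(-992291\right)} = \frac{1284}{187} \left(- \frac{1}{992291}\right) = - \frac{1284}{185558417}$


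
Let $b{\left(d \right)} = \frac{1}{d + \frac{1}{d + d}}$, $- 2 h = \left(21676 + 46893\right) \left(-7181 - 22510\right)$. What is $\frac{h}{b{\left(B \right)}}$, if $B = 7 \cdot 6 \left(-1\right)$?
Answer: $- \frac{2394876069897}{56} \approx -4.2766 \cdot 10^{10}$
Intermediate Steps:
$B = -42$ ($B = 42 \left(-1\right) = -42$)
$h = \frac{2035882179}{2}$ ($h = - \frac{\left(21676 + 46893\right) \left(-7181 - 22510\right)}{2} = - \frac{68569 \left(-29691\right)}{2} = \left(- \frac{1}{2}\right) \left(-2035882179\right) = \frac{2035882179}{2} \approx 1.0179 \cdot 10^{9}$)
$b{\left(d \right)} = \frac{1}{d + \frac{1}{2 d}}$
$\frac{h}{b{\left(B \right)}} = \frac{2035882179}{2 \cdot 2 \left(-42\right) \frac{1}{1 + 2 \left(-42\right)^{2}}} = \frac{2035882179}{2 \cdot 2 \left(-42\right) \frac{1}{1 + 2 \cdot 1764}} = \frac{2035882179}{2 \cdot 2 \left(-42\right) \frac{1}{1 + 3528}} = \frac{2035882179}{2 \cdot 2 \left(-42\right) \frac{1}{3529}} = \frac{2035882179}{2 \left(- \frac{84}{3529}\right)} = \frac{2035882179}{2} \left(- \frac{3529}{84}\right) = - \frac{2394876069897}{56}$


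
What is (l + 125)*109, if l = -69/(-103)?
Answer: 1410896/103 ≈ 13698.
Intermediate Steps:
l = 69/103 (l = -69*(-1/103) = 69/103 ≈ 0.66990)
(l + 125)*109 = (69/103 + 125)*109 = (12944/103)*109 = 1410896/103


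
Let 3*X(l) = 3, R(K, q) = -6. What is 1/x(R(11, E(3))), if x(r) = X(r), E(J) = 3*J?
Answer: 1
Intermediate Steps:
X(l) = 1 (X(l) = (⅓)*3 = 1)
x(r) = 1
1/x(R(11, E(3))) = 1/1 = 1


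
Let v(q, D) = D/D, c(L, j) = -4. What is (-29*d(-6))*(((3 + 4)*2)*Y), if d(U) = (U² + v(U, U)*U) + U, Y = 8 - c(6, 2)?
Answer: -116928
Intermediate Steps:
v(q, D) = 1
Y = 12 (Y = 8 - 1*(-4) = 8 + 4 = 12)
d(U) = U² + 2*U (d(U) = (U² + 1*U) + U = (U² + U) + U = (U + U²) + U = U² + 2*U)
(-29*d(-6))*(((3 + 4)*2)*Y) = (-(-174)*(2 - 6))*(((3 + 4)*2)*12) = (-(-174)*(-4))*((7*2)*12) = (-29*24)*(14*12) = -696*168 = -116928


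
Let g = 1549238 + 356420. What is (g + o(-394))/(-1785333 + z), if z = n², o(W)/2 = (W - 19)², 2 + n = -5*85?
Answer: -561699/400751 ≈ -1.4016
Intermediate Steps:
n = -427 (n = -2 - 5*85 = -2 - 425 = -427)
g = 1905658
o(W) = 2*(-19 + W)² (o(W) = 2*(W - 19)² = 2*(-19 + W)²)
z = 182329 (z = (-427)² = 182329)
(g + o(-394))/(-1785333 + z) = (1905658 + 2*(-19 - 394)²)/(-1785333 + 182329) = (1905658 + 2*(-413)²)/(-1603004) = (1905658 + 2*170569)*(-1/1603004) = (1905658 + 341138)*(-1/1603004) = 2246796*(-1/1603004) = -561699/400751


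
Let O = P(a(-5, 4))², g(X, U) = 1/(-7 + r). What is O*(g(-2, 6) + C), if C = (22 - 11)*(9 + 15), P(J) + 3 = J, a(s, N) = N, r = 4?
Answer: 791/3 ≈ 263.67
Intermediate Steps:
P(J) = -3 + J
g(X, U) = -⅓ (g(X, U) = 1/(-7 + 4) = 1/(-3) = -⅓)
C = 264 (C = 11*24 = 264)
O = 1 (O = (-3 + 4)² = 1² = 1)
O*(g(-2, 6) + C) = 1*(-⅓ + 264) = 1*(791/3) = 791/3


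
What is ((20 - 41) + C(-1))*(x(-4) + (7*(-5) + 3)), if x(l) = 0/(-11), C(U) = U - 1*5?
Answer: 864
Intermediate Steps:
C(U) = -5 + U (C(U) = U - 5 = -5 + U)
x(l) = 0 (x(l) = 0*(-1/11) = 0)
((20 - 41) + C(-1))*(x(-4) + (7*(-5) + 3)) = ((20 - 41) + (-5 - 1))*(0 + (7*(-5) + 3)) = (-21 - 6)*(0 + (-35 + 3)) = -27*(0 - 32) = -27*(-32) = 864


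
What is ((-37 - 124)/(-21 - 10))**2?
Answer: 25921/961 ≈ 26.973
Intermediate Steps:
((-37 - 124)/(-21 - 10))**2 = (-161/(-31))**2 = (-161*(-1/31))**2 = (161/31)**2 = 25921/961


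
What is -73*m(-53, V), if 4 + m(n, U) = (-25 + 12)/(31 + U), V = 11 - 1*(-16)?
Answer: 17885/58 ≈ 308.36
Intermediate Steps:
V = 27 (V = 11 + 16 = 27)
m(n, U) = -4 - 13/(31 + U) (m(n, U) = -4 + (-25 + 12)/(31 + U) = -4 - 13/(31 + U))
-73*m(-53, V) = -73*(-137 - 4*27)/(31 + 27) = -73*(-137 - 108)/58 = -73*(-245)/58 = -73*(-245/58) = 17885/58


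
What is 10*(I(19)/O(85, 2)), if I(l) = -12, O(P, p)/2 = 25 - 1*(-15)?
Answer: -3/2 ≈ -1.5000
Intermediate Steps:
O(P, p) = 80 (O(P, p) = 2*(25 - 1*(-15)) = 2*(25 + 15) = 2*40 = 80)
10*(I(19)/O(85, 2)) = 10*(-12/80) = 10*(-12*1/80) = 10*(-3/20) = -3/2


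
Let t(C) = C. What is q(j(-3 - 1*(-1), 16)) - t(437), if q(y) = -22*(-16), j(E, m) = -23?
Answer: -85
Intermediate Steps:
q(y) = 352
q(j(-3 - 1*(-1), 16)) - t(437) = 352 - 1*437 = 352 - 437 = -85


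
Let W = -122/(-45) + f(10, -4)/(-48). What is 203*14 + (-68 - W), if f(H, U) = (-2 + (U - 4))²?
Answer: 499207/180 ≈ 2773.4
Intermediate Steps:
f(H, U) = (-6 + U)² (f(H, U) = (-2 + (-4 + U))² = (-6 + U)²)
W = 113/180 (W = -122/(-45) + (-6 - 4)²/(-48) = -122*(-1/45) + (-10)²*(-1/48) = 122/45 + 100*(-1/48) = 122/45 - 25/12 = 113/180 ≈ 0.62778)
203*14 + (-68 - W) = 203*14 + (-68 - 1*113/180) = 2842 + (-68 - 113/180) = 2842 - 12353/180 = 499207/180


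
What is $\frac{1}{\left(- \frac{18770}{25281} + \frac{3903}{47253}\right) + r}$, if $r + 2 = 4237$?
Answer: $\frac{398201031}{1686118610596} \approx 0.00023616$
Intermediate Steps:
$r = 4235$ ($r = -2 + 4237 = 4235$)
$\frac{1}{\left(- \frac{18770}{25281} + \frac{3903}{47253}\right) + r} = \frac{1}{\left(- \frac{18770}{25281} + \frac{3903}{47253}\right) + 4235} = \frac{1}{\left(\left(-18770\right) \frac{1}{25281} + 3903 \cdot \frac{1}{47253}\right) + 4235} = \frac{1}{\left(- \frac{18770}{25281} + \frac{1301}{15751}\right) + 4235} = \frac{1}{- \frac{262755689}{398201031} + 4235} = \frac{1}{\frac{1686118610596}{398201031}} = \frac{398201031}{1686118610596}$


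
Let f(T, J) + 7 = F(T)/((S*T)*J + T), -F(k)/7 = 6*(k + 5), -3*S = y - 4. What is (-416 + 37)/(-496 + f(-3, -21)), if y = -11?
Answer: 9854/13085 ≈ 0.75308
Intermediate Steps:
S = 5 (S = -(-11 - 4)/3 = -1/3*(-15) = 5)
F(k) = -210 - 42*k (F(k) = -42*(k + 5) = -42*(5 + k) = -7*(30 + 6*k) = -210 - 42*k)
f(T, J) = -7 + (-210 - 42*T)/(T + 5*J*T) (f(T, J) = -7 + (-210 - 42*T)/((5*T)*J + T) = -7 + (-210 - 42*T)/(5*J*T + T) = -7 + (-210 - 42*T)/(T + 5*J*T))
(-416 + 37)/(-496 + f(-3, -21)) = (-416 + 37)/(-496 + 7*(-30 - 7*(-3) - 5*(-21)*(-3))/(-3*(1 + 5*(-21)))) = -379/(-496 + 7*(-1/3)*(-30 + 21 - 315)/(1 - 105)) = -379/(-496 + 7*(-1/3)*(-324)/(-104)) = -379/(-496 + 7*(-1/3)*(-1/104)*(-324)) = -379/(-496 - 189/26) = -379/(-13085/26) = -379*(-26/13085) = 9854/13085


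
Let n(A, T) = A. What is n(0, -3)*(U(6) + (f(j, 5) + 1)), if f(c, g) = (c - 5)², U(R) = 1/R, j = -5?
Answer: 0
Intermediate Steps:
f(c, g) = (-5 + c)²
n(0, -3)*(U(6) + (f(j, 5) + 1)) = 0*(1/6 + ((-5 - 5)² + 1)) = 0*(⅙ + ((-10)² + 1)) = 0*(⅙ + (100 + 1)) = 0*(⅙ + 101) = 0*(607/6) = 0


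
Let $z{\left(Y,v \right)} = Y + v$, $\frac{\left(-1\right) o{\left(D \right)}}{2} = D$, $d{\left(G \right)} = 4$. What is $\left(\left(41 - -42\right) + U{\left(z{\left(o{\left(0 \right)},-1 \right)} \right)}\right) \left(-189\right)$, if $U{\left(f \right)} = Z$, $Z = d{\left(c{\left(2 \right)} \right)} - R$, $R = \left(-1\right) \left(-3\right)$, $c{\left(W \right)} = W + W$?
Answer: $-15876$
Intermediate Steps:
$c{\left(W \right)} = 2 W$
$o{\left(D \right)} = - 2 D$
$R = 3$
$Z = 1$ ($Z = 4 - 3 = 1$)
$U{\left(f \right)} = 1$
$\left(\left(41 - -42\right) + U{\left(z{\left(o{\left(0 \right)},-1 \right)} \right)}\right) \left(-189\right) = \left(\left(41 - -42\right) + 1\right) \left(-189\right) = \left(\left(41 + 42\right) + 1\right) \left(-189\right) = \left(83 + 1\right) \left(-189\right) = 84 \left(-189\right) = -15876$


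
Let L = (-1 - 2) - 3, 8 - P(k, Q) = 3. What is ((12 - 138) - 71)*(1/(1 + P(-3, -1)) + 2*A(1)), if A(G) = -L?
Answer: -14381/6 ≈ -2396.8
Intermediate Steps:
P(k, Q) = 5 (P(k, Q) = 8 - 1*3 = 8 - 3 = 5)
L = -6 (L = -3 - 3 = -6)
A(G) = 6 (A(G) = -1*(-6) = 6)
((12 - 138) - 71)*(1/(1 + P(-3, -1)) + 2*A(1)) = ((12 - 138) - 71)*(1/(1 + 5) + 2*6) = (-126 - 71)*(1/6 + 12) = -197*(⅙ + 12) = -197*73/6 = -14381/6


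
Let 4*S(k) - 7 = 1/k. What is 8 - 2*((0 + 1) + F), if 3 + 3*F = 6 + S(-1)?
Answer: 3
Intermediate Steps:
S(k) = 7/4 + 1/(4*k)
F = 3/2 (F = -1 + (6 + (¼)*(1 + 7*(-1))/(-1))/3 = -1 + (6 + (¼)*(-1)*(1 - 7))/3 = -1 + (6 + (¼)*(-1)*(-6))/3 = -1 + (6 + 3/2)/3 = -1 + (⅓)*(15/2) = -1 + 5/2 = 3/2 ≈ 1.5000)
8 - 2*((0 + 1) + F) = 8 - 2*((0 + 1) + 3/2) = 8 - 2*(1 + 3/2) = 8 - 2*5/2 = 8 - 5 = 3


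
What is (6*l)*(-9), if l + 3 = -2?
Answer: 270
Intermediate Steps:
l = -5 (l = -3 - 2 = -5)
(6*l)*(-9) = (6*(-5))*(-9) = -30*(-9) = 270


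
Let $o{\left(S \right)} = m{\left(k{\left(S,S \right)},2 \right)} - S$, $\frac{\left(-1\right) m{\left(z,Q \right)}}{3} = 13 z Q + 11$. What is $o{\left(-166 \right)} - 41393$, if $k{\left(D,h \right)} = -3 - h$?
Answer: $-53974$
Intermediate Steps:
$m{\left(z,Q \right)} = -33 - 39 Q z$ ($m{\left(z,Q \right)} = - 3 \left(13 z Q + 11\right) = - 3 \left(13 Q z + 11\right) = - 3 \left(11 + 13 Q z\right) = -33 - 39 Q z$)
$o{\left(S \right)} = 201 + 77 S$ ($o{\left(S \right)} = \left(-33 - 78 \left(-3 - S\right)\right) - S = \left(-33 + \left(234 + 78 S\right)\right) - S = \left(201 + 78 S\right) - S = 201 + 77 S$)
$o{\left(-166 \right)} - 41393 = \left(201 + 77 \left(-166\right)\right) - 41393 = \left(201 - 12782\right) - 41393 = -12581 - 41393 = -53974$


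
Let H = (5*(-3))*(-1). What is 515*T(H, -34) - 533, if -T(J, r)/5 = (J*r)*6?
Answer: 7878967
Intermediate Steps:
H = 15 (H = -15*(-1) = 15)
T(J, r) = -30*J*r (T(J, r) = -5*J*r*6 = -30*J*r)
515*T(H, -34) - 533 = 515*(-30*15*(-34)) - 533 = 515*15300 - 533 = 7879500 - 533 = 7878967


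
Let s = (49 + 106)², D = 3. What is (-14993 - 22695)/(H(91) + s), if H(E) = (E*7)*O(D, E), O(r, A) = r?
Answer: -4711/3242 ≈ -1.4531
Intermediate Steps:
s = 24025 (s = 155² = 24025)
H(E) = 21*E (H(E) = (E*7)*3 = (7*E)*3 = 21*E)
(-14993 - 22695)/(H(91) + s) = (-14993 - 22695)/(21*91 + 24025) = -37688/(1911 + 24025) = -37688/25936 = -37688*1/25936 = -4711/3242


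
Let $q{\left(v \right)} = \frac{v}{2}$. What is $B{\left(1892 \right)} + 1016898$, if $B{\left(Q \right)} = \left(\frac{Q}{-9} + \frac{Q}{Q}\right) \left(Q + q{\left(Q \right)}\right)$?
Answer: $\frac{1269376}{3} \approx 4.2313 \cdot 10^{5}$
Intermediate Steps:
$q{\left(v \right)} = \frac{v}{2}$ ($q{\left(v \right)} = v \frac{1}{2} = \frac{v}{2}$)
$B{\left(Q \right)} = \frac{3 Q \left(1 - \frac{Q}{9}\right)}{2}$ ($B{\left(Q \right)} = \left(\frac{Q}{-9} + \frac{Q}{Q}\right) \left(Q + \frac{Q}{2}\right) = \left(Q \left(- \frac{1}{9}\right) + 1\right) \frac{3 Q}{2} = \left(- \frac{Q}{9} + 1\right) \frac{3 Q}{2} = \left(1 - \frac{Q}{9}\right) \frac{3 Q}{2} = \frac{3 Q \left(1 - \frac{Q}{9}\right)}{2}$)
$B{\left(1892 \right)} + 1016898 = \frac{1}{6} \cdot 1892 \left(9 - 1892\right) + 1016898 = \frac{1}{6} \cdot 1892 \left(-1883\right) + 1016898 = - \frac{1781318}{3} + 1016898 = \frac{1269376}{3}$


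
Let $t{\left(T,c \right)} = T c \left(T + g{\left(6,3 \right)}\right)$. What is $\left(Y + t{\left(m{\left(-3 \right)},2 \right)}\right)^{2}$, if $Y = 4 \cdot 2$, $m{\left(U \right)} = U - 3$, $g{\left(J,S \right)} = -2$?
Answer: $10816$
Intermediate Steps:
$m{\left(U \right)} = -3 + U$ ($m{\left(U \right)} = U - 3 = -3 + U$)
$t{\left(T,c \right)} = T c \left(-2 + T\right)$ ($t{\left(T,c \right)} = T c \left(T - 2\right) = T c \left(-2 + T\right)$)
$Y = 8$
$\left(Y + t{\left(m{\left(-3 \right)},2 \right)}\right)^{2} = \left(8 + \left(-3 - 3\right) 2 \left(-2 - 6\right)\right)^{2} = \left(8 - 12 \left(-2 - 6\right)\right)^{2} = \left(8 - 12 \left(-8\right)\right)^{2} = \left(8 + 96\right)^{2} = 104^{2} = 10816$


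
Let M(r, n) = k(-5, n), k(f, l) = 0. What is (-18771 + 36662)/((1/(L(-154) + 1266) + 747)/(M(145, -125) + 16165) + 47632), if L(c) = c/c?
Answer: 73285311001/195110911642 ≈ 0.37561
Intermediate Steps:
M(r, n) = 0
L(c) = 1
(-18771 + 36662)/((1/(L(-154) + 1266) + 747)/(M(145, -125) + 16165) + 47632) = (-18771 + 36662)/((1/(1 + 1266) + 747)/(0 + 16165) + 47632) = 17891/((1/1267 + 747)/16165 + 47632) = 17891/((1/1267 + 747)*(1/16165) + 47632) = 17891/((946450/1267)*(1/16165) + 47632) = 17891/(189290/4096211 + 47632) = 17891/(195110911642/4096211) = 17891*(4096211/195110911642) = 73285311001/195110911642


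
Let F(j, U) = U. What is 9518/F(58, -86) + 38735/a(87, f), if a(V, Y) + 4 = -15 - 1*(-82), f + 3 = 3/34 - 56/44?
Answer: 1365788/2709 ≈ 504.17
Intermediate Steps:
f = -1565/374 (f = -3 + (3/34 - 56/44) = -3 + (3*(1/34) - 56*1/44) = -3 + (3/34 - 14/11) = -3 - 443/374 = -1565/374 ≈ -4.1845)
a(V, Y) = 63 (a(V, Y) = -4 + (-15 - 1*(-82)) = -4 + (-15 + 82) = -4 + 67 = 63)
9518/F(58, -86) + 38735/a(87, f) = 9518/(-86) + 38735/63 = 9518*(-1/86) + 38735*(1/63) = -4759/43 + 38735/63 = 1365788/2709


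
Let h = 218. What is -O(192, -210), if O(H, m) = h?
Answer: -218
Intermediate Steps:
O(H, m) = 218
-O(192, -210) = -1*218 = -218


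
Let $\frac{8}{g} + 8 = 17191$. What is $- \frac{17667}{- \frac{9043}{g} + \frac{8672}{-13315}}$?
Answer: $\frac{627296280}{689654305037} \approx 0.00090958$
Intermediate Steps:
$g = \frac{8}{17183}$ ($g = \frac{8}{-8 + 17191} = \frac{8}{17183} \approx 0.00046558$)
$- \frac{17667}{- \frac{9043}{g} + \frac{8672}{-13315}} = - \frac{17667}{- \frac{9043}{\frac{8}{17183}} + \frac{8672}{-13315}} = - \frac{17667}{\left(-9043\right) \frac{17183}{8} + 8672 \left(- \frac{1}{13315}\right)} = - \frac{17667}{- \frac{155385869}{8} - \frac{8672}{13315}} = - \frac{17667}{- \frac{2068962915111}{106520}} = \left(-17667\right) \left(- \frac{106520}{2068962915111}\right) = \frac{627296280}{689654305037}$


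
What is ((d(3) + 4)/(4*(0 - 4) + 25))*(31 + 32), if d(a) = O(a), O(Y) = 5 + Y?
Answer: 84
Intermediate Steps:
d(a) = 5 + a
((d(3) + 4)/(4*(0 - 4) + 25))*(31 + 32) = (((5 + 3) + 4)/(4*(0 - 4) + 25))*(31 + 32) = ((8 + 4)/(4*(-4) + 25))*63 = (12/(-16 + 25))*63 = (12/9)*63 = (12*(⅑))*63 = (4/3)*63 = 84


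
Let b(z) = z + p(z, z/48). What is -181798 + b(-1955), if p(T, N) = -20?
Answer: -183773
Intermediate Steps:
b(z) = -20 + z (b(z) = z - 20 = -20 + z)
-181798 + b(-1955) = -181798 + (-20 - 1955) = -181798 - 1975 = -183773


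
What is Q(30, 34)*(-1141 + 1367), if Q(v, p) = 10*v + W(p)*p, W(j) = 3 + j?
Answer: 352108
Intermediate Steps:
Q(v, p) = 10*v + p*(3 + p) (Q(v, p) = 10*v + (3 + p)*p = 10*v + p*(3 + p))
Q(30, 34)*(-1141 + 1367) = (10*30 + 34*(3 + 34))*(-1141 + 1367) = (300 + 34*37)*226 = (300 + 1258)*226 = 1558*226 = 352108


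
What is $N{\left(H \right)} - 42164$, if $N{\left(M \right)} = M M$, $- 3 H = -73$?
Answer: $- \frac{374147}{9} \approx -41572.0$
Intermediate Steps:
$H = \frac{73}{3}$ ($H = \left(- \frac{1}{3}\right) \left(-73\right) = \frac{73}{3} \approx 24.333$)
$N{\left(M \right)} = M^{2}$
$N{\left(H \right)} - 42164 = \left(\frac{73}{3}\right)^{2} - 42164 = \frac{5329}{9} - 42164 = - \frac{374147}{9}$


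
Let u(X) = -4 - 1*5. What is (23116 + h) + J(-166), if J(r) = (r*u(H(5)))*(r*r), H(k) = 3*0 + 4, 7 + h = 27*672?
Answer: 41209917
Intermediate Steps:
h = 18137 (h = -7 + 27*672 = -7 + 18144 = 18137)
H(k) = 4 (H(k) = 0 + 4 = 4)
u(X) = -9 (u(X) = -4 - 5 = -9)
J(r) = -9*r**3 (J(r) = (r*(-9))*(r*r) = (-9*r)*r**2 = -9*r**3)
(23116 + h) + J(-166) = (23116 + 18137) - 9*(-166)**3 = 41253 - 9*(-4574296) = 41253 + 41168664 = 41209917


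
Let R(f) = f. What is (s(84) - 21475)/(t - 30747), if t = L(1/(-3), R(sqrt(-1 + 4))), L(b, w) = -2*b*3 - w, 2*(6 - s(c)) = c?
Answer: 661355695/945255022 - 21511*sqrt(3)/945255022 ≈ 0.69962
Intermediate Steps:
s(c) = 6 - c/2
L(b, w) = -w - 6*b (L(b, w) = -6*b - w = -w - 6*b)
t = 2 - sqrt(3) (t = -sqrt(-1 + 4) - 6/(-3) = -sqrt(3) - 6*(-1/3) = -sqrt(3) + 2 = 2 - sqrt(3) ≈ 0.26795)
(s(84) - 21475)/(t - 30747) = ((6 - 1/2*84) - 21475)/((2 - sqrt(3)) - 30747) = ((6 - 42) - 21475)/(-30745 - sqrt(3)) = (-36 - 21475)/(-30745 - sqrt(3)) = -21511/(-30745 - sqrt(3))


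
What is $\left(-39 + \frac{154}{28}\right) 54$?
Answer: $-1809$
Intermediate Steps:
$\left(-39 + \frac{154}{28}\right) 54 = \left(-39 + 154 \cdot \frac{1}{28}\right) 54 = \left(-39 + \frac{11}{2}\right) 54 = \left(- \frac{67}{2}\right) 54 = -1809$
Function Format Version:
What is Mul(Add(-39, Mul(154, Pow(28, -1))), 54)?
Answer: -1809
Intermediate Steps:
Mul(Add(-39, Mul(154, Pow(28, -1))), 54) = Mul(Add(-39, Mul(154, Rational(1, 28))), 54) = Mul(Add(-39, Rational(11, 2)), 54) = Mul(Rational(-67, 2), 54) = -1809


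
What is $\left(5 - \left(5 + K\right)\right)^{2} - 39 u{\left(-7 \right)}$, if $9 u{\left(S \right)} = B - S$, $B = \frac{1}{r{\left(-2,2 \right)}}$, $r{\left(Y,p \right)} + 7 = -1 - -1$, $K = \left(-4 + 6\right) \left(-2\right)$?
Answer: $- \frac{96}{7} \approx -13.714$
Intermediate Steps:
$K = -4$ ($K = 2 \left(-2\right) = -4$)
$r{\left(Y,p \right)} = -7$ ($r{\left(Y,p \right)} = -7 - 0 = -7 + \left(-1 + 1\right) = -7 + 0 = -7$)
$B = - \frac{1}{7}$ ($B = \frac{1}{-7} = - \frac{1}{7} \approx -0.14286$)
$u{\left(S \right)} = - \frac{1}{63} - \frac{S}{9}$ ($u{\left(S \right)} = \frac{- \frac{1}{7} - S}{9} = - \frac{1}{63} - \frac{S}{9}$)
$\left(5 - \left(5 + K\right)\right)^{2} - 39 u{\left(-7 \right)} = \left(5 - 1\right)^{2} - 39 \left(- \frac{1}{63} - - \frac{7}{9}\right) = \left(5 + \left(-5 + 4\right)\right)^{2} - 39 \left(- \frac{1}{63} + \frac{7}{9}\right) = \left(5 - 1\right)^{2} - \frac{208}{7} = 4^{2} - \frac{208}{7} = 16 - \frac{208}{7} = - \frac{96}{7}$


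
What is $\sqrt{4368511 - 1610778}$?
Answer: $\sqrt{2757733} \approx 1660.6$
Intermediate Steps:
$\sqrt{4368511 - 1610778} = \sqrt{2757733}$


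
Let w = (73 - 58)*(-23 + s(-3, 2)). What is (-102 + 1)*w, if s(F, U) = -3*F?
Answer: 21210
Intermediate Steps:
w = -210 (w = (73 - 58)*(-23 - 3*(-3)) = 15*(-23 + 9) = 15*(-14) = -210)
(-102 + 1)*w = (-102 + 1)*(-210) = -101*(-210) = 21210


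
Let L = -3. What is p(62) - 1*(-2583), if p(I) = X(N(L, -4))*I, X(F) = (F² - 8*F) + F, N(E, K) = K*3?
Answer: 16719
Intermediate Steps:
N(E, K) = 3*K
X(F) = F² - 7*F
p(I) = 228*I (p(I) = ((3*(-4))*(-7 + 3*(-4)))*I = (-12*(-7 - 12))*I = (-12*(-19))*I = 228*I)
p(62) - 1*(-2583) = 228*62 - 1*(-2583) = 14136 + 2583 = 16719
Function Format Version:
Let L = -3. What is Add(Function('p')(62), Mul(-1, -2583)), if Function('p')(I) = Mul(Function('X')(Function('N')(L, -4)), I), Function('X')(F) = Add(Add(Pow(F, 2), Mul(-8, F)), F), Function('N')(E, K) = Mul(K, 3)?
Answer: 16719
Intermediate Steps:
Function('N')(E, K) = Mul(3, K)
Function('X')(F) = Add(Pow(F, 2), Mul(-7, F))
Function('p')(I) = Mul(228, I) (Function('p')(I) = Mul(Mul(Mul(3, -4), Add(-7, Mul(3, -4))), I) = Mul(Mul(-12, Add(-7, -12)), I) = Mul(Mul(-12, -19), I) = Mul(228, I))
Add(Function('p')(62), Mul(-1, -2583)) = Add(Mul(228, 62), Mul(-1, -2583)) = Add(14136, 2583) = 16719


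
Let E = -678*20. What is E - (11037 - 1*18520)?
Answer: -6077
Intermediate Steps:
E = -13560
E - (11037 - 1*18520) = -13560 - (11037 - 1*18520) = -13560 - (11037 - 18520) = -13560 - 1*(-7483) = -13560 + 7483 = -6077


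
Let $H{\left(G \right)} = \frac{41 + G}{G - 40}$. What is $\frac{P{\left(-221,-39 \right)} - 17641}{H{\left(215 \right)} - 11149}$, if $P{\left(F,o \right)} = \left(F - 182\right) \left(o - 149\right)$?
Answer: $- \frac{782425}{150063} \approx -5.214$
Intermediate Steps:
$H{\left(G \right)} = \frac{41 + G}{-40 + G}$
$P{\left(F,o \right)} = \left(-182 + F\right) \left(-149 + o\right)$
$\frac{P{\left(-221,-39 \right)} - 17641}{H{\left(215 \right)} - 11149} = \frac{\left(27118 - -7098 - -32929 - -8619\right) - 17641}{\frac{41 + 215}{-40 + 215} - 11149} = \frac{\left(27118 + 7098 + 32929 + 8619\right) - 17641}{\frac{1}{175} \cdot 256 - 11149} = \frac{75764 - 17641}{\frac{1}{175} \cdot 256 - 11149} = \frac{58123}{\frac{256}{175} - 11149} = \frac{58123}{- \frac{1950819}{175}} = 58123 \left(- \frac{175}{1950819}\right) = - \frac{782425}{150063}$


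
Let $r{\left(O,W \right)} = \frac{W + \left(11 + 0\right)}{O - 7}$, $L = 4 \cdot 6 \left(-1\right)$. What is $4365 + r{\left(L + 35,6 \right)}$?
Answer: $\frac{17477}{4} \approx 4369.3$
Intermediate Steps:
$L = -24$ ($L = 24 \left(-1\right) = -24$)
$r{\left(O,W \right)} = \frac{11 + W}{-7 + O}$ ($r{\left(O,W \right)} = \frac{W + 11}{-7 + O} = \frac{11 + W}{-7 + O}$)
$4365 + r{\left(L + 35,6 \right)} = 4365 + \frac{11 + 6}{-7 + \left(-24 + 35\right)} = 4365 + \frac{1}{-7 + 11} \cdot 17 = 4365 + \frac{1}{4} \cdot 17 = 4365 + \frac{17}{4} = \frac{17477}{4}$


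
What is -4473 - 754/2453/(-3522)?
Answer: -19322165332/4319733 ≈ -4473.0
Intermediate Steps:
-4473 - 754/2453/(-3522) = -4473 - 754*1/2453*(-1/3522) = -4473 - 754/2453*(-1/3522) = -4473 + 377/4319733 = -19322165332/4319733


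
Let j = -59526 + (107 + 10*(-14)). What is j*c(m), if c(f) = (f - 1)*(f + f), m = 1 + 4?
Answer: -2382360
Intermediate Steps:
m = 5
c(f) = 2*f*(-1 + f) (c(f) = (-1 + f)*(2*f) = 2*f*(-1 + f))
j = -59559 (j = -59526 + (107 - 140) = -59526 - 33 = -59559)
j*c(m) = -119118*5*(-1 + 5) = -119118*5*4 = -59559*40 = -2382360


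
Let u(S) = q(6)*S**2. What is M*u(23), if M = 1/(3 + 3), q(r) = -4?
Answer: -1058/3 ≈ -352.67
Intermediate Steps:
u(S) = -4*S**2
M = 1/6 ≈ 0.16667
M*u(23) = (-4*23**2)/6 = (-4*529)/6 = (1/6)*(-2116) = -1058/3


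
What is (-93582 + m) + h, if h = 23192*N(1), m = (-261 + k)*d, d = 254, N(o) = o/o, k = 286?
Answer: -64040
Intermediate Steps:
N(o) = 1
m = 6350 (m = (-261 + 286)*254 = 25*254 = 6350)
h = 23192 (h = 23192*1 = 23192)
(-93582 + m) + h = (-93582 + 6350) + 23192 = -87232 + 23192 = -64040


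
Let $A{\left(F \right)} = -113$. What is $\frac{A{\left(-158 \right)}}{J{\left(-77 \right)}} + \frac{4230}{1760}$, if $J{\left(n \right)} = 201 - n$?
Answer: $\frac{48853}{24464} \approx 1.9969$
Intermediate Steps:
$\frac{A{\left(-158 \right)}}{J{\left(-77 \right)}} + \frac{4230}{1760} = - \frac{113}{201 - -77} + \frac{4230}{1760} = - \frac{113}{201 + 77} + 4230 \cdot \frac{1}{1760} = - \frac{113}{278} + \frac{423}{176} = \frac{48853}{24464}$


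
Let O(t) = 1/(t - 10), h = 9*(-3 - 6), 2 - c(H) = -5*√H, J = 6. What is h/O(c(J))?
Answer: 648 - 405*√6 ≈ -344.04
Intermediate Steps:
c(H) = 2 + 5*√H (c(H) = 2 - (-5)*√H = 2 + 5*√H)
h = -81 (h = 9*(-9) = -81)
O(t) = 1/(-10 + t)
h/O(c(J)) = -(-648 + 405*√6) = -81*(-8 + 5*√6) = 648 - 405*√6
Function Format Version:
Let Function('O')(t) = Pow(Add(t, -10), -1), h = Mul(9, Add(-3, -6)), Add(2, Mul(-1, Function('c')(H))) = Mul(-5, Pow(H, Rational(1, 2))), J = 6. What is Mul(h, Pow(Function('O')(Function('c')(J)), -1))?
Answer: Add(648, Mul(-405, Pow(6, Rational(1, 2)))) ≈ -344.04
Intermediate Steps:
Function('c')(H) = Add(2, Mul(5, Pow(H, Rational(1, 2)))) (Function('c')(H) = Add(2, Mul(-1, Mul(-5, Pow(H, Rational(1, 2))))) = Add(2, Mul(5, Pow(H, Rational(1, 2)))))
h = -81 (h = Mul(9, -9) = -81)
Function('O')(t) = Pow(Add(-10, t), -1)
Mul(h, Pow(Function('O')(Function('c')(J)), -1)) = Mul(-81, Pow(Pow(Add(-10, Add(2, Mul(5, Pow(6, Rational(1, 2))))), -1), -1)) = Mul(-81, Pow(Pow(Add(-8, Mul(5, Pow(6, Rational(1, 2)))), -1), -1)) = Mul(-81, Add(-8, Mul(5, Pow(6, Rational(1, 2))))) = Add(648, Mul(-405, Pow(6, Rational(1, 2))))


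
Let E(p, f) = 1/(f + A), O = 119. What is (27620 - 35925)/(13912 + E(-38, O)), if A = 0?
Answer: -988295/1655529 ≈ -0.59697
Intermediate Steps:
E(p, f) = 1/f (E(p, f) = 1/(f + 0) = 1/f)
(27620 - 35925)/(13912 + E(-38, O)) = (27620 - 35925)/(13912 + 1/119) = -8305/(13912 + 1/119) = -8305/1655529/119 = -8305*119/1655529 = -988295/1655529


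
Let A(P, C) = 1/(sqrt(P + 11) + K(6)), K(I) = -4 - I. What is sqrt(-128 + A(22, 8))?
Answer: sqrt(-1281 + 128*sqrt(33))/sqrt(10 - sqrt(33)) ≈ 11.324*I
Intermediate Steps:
A(P, C) = 1/(-10 + sqrt(11 + P)) (A(P, C) = 1/(sqrt(P + 11) + (-4 - 1*6)) = 1/(sqrt(11 + P) + (-4 - 6)) = 1/(sqrt(11 + P) - 10) = 1/(-10 + sqrt(11 + P)))
sqrt(-128 + A(22, 8)) = sqrt(-128 + 1/(-10 + sqrt(11 + 22))) = sqrt(-128 + 1/(-10 + sqrt(33)))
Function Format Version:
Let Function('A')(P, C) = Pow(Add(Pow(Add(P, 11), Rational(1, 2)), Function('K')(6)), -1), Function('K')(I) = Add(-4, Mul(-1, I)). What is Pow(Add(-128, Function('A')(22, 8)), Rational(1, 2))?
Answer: Mul(Pow(Add(-1281, Mul(128, Pow(33, Rational(1, 2)))), Rational(1, 2)), Pow(Add(10, Mul(-1, Pow(33, Rational(1, 2)))), Rational(-1, 2))) ≈ Mul(11.324, I)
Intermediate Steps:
Function('A')(P, C) = Pow(Add(-10, Pow(Add(11, P), Rational(1, 2))), -1) (Function('A')(P, C) = Pow(Add(Pow(Add(P, 11), Rational(1, 2)), Add(-4, Mul(-1, 6))), -1) = Pow(Add(Pow(Add(11, P), Rational(1, 2)), Add(-4, -6)), -1) = Pow(Add(Pow(Add(11, P), Rational(1, 2)), -10), -1) = Pow(Add(-10, Pow(Add(11, P), Rational(1, 2))), -1))
Pow(Add(-128, Function('A')(22, 8)), Rational(1, 2)) = Pow(Add(-128, Pow(Add(-10, Pow(Add(11, 22), Rational(1, 2))), -1)), Rational(1, 2)) = Pow(Add(-128, Pow(Add(-10, Pow(33, Rational(1, 2))), -1)), Rational(1, 2))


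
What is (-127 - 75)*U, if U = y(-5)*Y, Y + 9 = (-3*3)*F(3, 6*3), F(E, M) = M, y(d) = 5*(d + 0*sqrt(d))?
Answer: -863550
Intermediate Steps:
y(d) = 5*d (y(d) = 5*(d + 0) = 5*d)
Y = -171 (Y = -9 + (-3*3)*(6*3) = -9 - 9*18 = -9 - 162 = -171)
U = 4275 (U = (5*(-5))*(-171) = -25*(-171) = 4275)
(-127 - 75)*U = (-127 - 75)*4275 = -202*4275 = -863550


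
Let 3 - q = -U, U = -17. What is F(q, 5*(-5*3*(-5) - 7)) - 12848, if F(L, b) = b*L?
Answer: -17608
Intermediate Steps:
q = -14 (q = 3 - (-1)*(-17) = 3 - 1*17 = 3 - 17 = -14)
F(L, b) = L*b
F(q, 5*(-5*3*(-5) - 7)) - 12848 = -70*(-5*3*(-5) - 7) - 12848 = -70*(-15*(-5) - 7) - 12848 = -70*(75 - 7) - 12848 = -70*68 - 12848 = -14*340 - 12848 = -4760 - 12848 = -17608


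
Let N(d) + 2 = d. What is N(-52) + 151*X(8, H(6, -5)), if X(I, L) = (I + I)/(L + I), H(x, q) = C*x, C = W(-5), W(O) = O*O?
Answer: -3058/79 ≈ -38.709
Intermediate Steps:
N(d) = -2 + d
W(O) = O²
C = 25 (C = (-5)² = 25)
H(x, q) = 25*x
X(I, L) = 2*I/(I + L) (X(I, L) = (2*I)/(I + L) = 2*I/(I + L))
N(-52) + 151*X(8, H(6, -5)) = (-2 - 52) + 151*(2*8/(8 + 25*6)) = -54 + 151*(2*8/(8 + 150)) = -54 + 151*(2*8/158) = -54 + 151*(2*8*(1/158)) = -54 + 151*(8/79) = -54 + 1208/79 = -3058/79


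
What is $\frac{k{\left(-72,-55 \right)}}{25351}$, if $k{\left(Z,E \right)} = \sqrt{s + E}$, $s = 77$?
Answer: $\frac{\sqrt{22}}{25351} \approx 0.00018502$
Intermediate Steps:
$k{\left(Z,E \right)} = \sqrt{77 + E}$
$\frac{k{\left(-72,-55 \right)}}{25351} = \frac{\sqrt{77 - 55}}{25351} = \sqrt{22} \cdot \frac{1}{25351} = \frac{\sqrt{22}}{25351}$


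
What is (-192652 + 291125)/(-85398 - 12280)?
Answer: -98473/97678 ≈ -1.0081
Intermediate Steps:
(-192652 + 291125)/(-85398 - 12280) = 98473/(-97678) = 98473*(-1/97678) = -98473/97678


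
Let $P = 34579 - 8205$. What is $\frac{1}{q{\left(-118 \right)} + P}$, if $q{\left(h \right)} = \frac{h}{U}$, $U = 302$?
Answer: $\frac{151}{3982415} \approx 3.7917 \cdot 10^{-5}$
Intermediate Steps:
$q{\left(h \right)} = \frac{h}{302}$
$P = 26374$ ($P = 34579 - 8205 = 26374$)
$\frac{1}{q{\left(-118 \right)} + P} = \frac{1}{\frac{1}{302} \left(-118\right) + 26374} = \frac{1}{- \frac{59}{151} + 26374} = \frac{1}{\frac{3982415}{151}} = \frac{151}{3982415}$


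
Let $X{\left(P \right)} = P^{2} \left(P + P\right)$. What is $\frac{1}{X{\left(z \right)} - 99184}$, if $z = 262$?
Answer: $\frac{1}{35870272} \approx 2.7878 \cdot 10^{-8}$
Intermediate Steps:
$X{\left(P \right)} = 2 P^{3}$ ($X{\left(P \right)} = P^{2} \cdot 2 P = 2 P^{3}$)
$\frac{1}{X{\left(z \right)} - 99184} = \frac{1}{2 \cdot 262^{3} - 99184} = \frac{1}{2 \cdot 17984728 - 99184} = \frac{1}{35969456 - 99184} = \frac{1}{35870272}$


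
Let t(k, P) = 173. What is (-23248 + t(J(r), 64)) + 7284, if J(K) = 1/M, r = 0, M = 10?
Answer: -15791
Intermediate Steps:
J(K) = 1/10
(-23248 + t(J(r), 64)) + 7284 = (-23248 + 173) + 7284 = -23075 + 7284 = -15791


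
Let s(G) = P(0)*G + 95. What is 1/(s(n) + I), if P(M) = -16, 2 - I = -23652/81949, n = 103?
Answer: -81949/127079247 ≈ -0.00064487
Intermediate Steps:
I = 187550/81949 (I = 2 - (-23652)/81949 = 2 - 1*(-23652/81949) = 2 + 23652/81949 = 187550/81949 ≈ 2.2886)
s(G) = 95 - 16*G (s(G) = -16*G + 95 = 95 - 16*G)
1/(s(n) + I) = 1/((95 - 16*103) + 187550/81949) = 1/((95 - 1648) + 187550/81949) = 1/(-1553 + 187550/81949) = 1/(-127079247/81949) = -81949/127079247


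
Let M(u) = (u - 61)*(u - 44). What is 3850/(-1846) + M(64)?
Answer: 53455/923 ≈ 57.914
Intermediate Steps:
M(u) = (-61 + u)*(-44 + u)
3850/(-1846) + M(64) = 3850/(-1846) + (2684 + 64**2 - 105*64) = 3850*(-1/1846) + (2684 + 4096 - 6720) = -1925/923 + 60 = 53455/923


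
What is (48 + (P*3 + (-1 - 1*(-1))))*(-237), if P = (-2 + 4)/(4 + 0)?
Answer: -23463/2 ≈ -11732.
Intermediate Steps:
P = 1/2 (P = 2/4 = 2*(1/4) = 1/2 ≈ 0.50000)
(48 + (P*3 + (-1 - 1*(-1))))*(-237) = (48 + ((1/2)*3 + (-1 - 1*(-1))))*(-237) = (48 + (3/2 + (-1 + 1)))*(-237) = (48 + (3/2 + 0))*(-237) = (48 + 3/2)*(-237) = (99/2)*(-237) = -23463/2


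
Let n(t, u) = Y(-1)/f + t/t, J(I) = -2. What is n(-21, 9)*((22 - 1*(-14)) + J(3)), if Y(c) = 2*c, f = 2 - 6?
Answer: 51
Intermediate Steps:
f = -4
n(t, u) = 3/2 (n(t, u) = (2*(-1))/(-4) + t/t = -2*(-¼) + 1 = ½ + 1 = 3/2)
n(-21, 9)*((22 - 1*(-14)) + J(3)) = 3*((22 - 1*(-14)) - 2)/2 = 3*((22 + 14) - 2)/2 = 3*(36 - 2)/2 = (3/2)*34 = 51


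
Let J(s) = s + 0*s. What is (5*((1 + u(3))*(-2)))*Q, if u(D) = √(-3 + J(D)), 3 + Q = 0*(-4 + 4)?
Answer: 30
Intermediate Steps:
Q = -3 (Q = -3 + 0*(-4 + 4) = -3 + 0*0 = -3 + 0 = -3)
J(s) = s (J(s) = s + 0 = s)
u(D) = √(-3 + D)
(5*((1 + u(3))*(-2)))*Q = (5*((1 + √(-3 + 3))*(-2)))*(-3) = (5*((1 + √0)*(-2)))*(-3) = (5*((1 + 0)*(-2)))*(-3) = (5*(1*(-2)))*(-3) = (5*(-2))*(-3) = -10*(-3) = 30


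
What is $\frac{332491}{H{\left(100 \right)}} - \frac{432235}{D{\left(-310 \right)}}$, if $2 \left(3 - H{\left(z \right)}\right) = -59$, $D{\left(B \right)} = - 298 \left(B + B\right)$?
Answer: $\frac{24566795809}{2401880} \approx 10228.0$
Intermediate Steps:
$D{\left(B \right)} = - 596 B$ ($D{\left(B \right)} = - 298 \cdot 2 B = - 596 B$)
$H{\left(z \right)} = \frac{65}{2}$ ($H{\left(z \right)} = 3 - - \frac{59}{2} = 3 + \frac{59}{2} = \frac{65}{2}$)
$\frac{332491}{H{\left(100 \right)}} - \frac{432235}{D{\left(-310 \right)}} = \frac{332491}{\frac{65}{2}} - \frac{432235}{\left(-596\right) \left(-310\right)} = 332491 \cdot \frac{2}{65} - \frac{432235}{184760} = \frac{664982}{65} - \frac{86447}{36952} = \frac{24566795809}{2401880}$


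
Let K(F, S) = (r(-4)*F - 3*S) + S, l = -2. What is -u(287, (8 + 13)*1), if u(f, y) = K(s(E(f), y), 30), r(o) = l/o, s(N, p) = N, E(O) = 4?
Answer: 58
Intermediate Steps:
r(o) = -2/o
K(F, S) = F/2 - 2*S (K(F, S) = ((-2/(-4))*F - 3*S) + S = ((-2*(-¼))*F - 3*S) + S = (F/2 - 3*S) + S = F/2 - 2*S)
u(f, y) = -58 (u(f, y) = (½)*4 - 2*30 = 2 - 60 = -58)
-u(287, (8 + 13)*1) = -1*(-58) = 58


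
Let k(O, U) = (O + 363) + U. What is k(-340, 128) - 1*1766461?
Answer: -1766310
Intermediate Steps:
k(O, U) = 363 + O + U (k(O, U) = (363 + O) + U = 363 + O + U)
k(-340, 128) - 1*1766461 = (363 - 340 + 128) - 1*1766461 = 151 - 1766461 = -1766310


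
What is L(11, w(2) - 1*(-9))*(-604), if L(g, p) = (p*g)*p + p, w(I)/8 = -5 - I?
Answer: -14648208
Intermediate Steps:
w(I) = -40 - 8*I (w(I) = 8*(-5 - I) = -40 - 8*I)
L(g, p) = p + g*p² (L(g, p) = (g*p)*p + p = g*p² + p = p + g*p²)
L(11, w(2) - 1*(-9))*(-604) = (((-40 - 8*2) - 1*(-9))*(1 + 11*((-40 - 8*2) - 1*(-9))))*(-604) = (((-40 - 16) + 9)*(1 + 11*((-40 - 16) + 9)))*(-604) = ((-56 + 9)*(1 + 11*(-56 + 9)))*(-604) = -47*(1 + 11*(-47))*(-604) = -47*(1 - 517)*(-604) = -47*(-516)*(-604) = 24252*(-604) = -14648208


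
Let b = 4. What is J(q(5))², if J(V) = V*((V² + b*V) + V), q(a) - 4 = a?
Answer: 1285956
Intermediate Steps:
q(a) = 4 + a
J(V) = V*(V² + 5*V) (J(V) = V*((V² + 4*V) + V) = V*(V² + 5*V))
J(q(5))² = ((4 + 5)²*(5 + (4 + 5)))² = (9²*(5 + 9))² = (81*14)² = 1134² = 1285956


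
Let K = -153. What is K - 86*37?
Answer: -3335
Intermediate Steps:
K - 86*37 = -153 - 86*37 = -153 - 3182 = -3335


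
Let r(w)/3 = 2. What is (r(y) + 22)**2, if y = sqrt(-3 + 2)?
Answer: 784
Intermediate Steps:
y = I (y = sqrt(-1) = I ≈ 1.0*I)
r(w) = 6 (r(w) = 3*2 = 6)
(r(y) + 22)**2 = (6 + 22)**2 = 28**2 = 784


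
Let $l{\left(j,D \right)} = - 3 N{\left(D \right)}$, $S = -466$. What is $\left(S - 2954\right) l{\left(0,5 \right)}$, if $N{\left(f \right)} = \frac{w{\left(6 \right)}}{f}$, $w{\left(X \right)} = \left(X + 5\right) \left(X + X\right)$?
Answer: $270864$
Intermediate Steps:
$w{\left(X \right)} = 2 X \left(5 + X\right)$ ($w{\left(X \right)} = \left(5 + X\right) 2 X = 2 X \left(5 + X\right)$)
$N{\left(f \right)} = \frac{132}{f}$ ($N{\left(f \right)} = \frac{2 \cdot 6 \left(5 + 6\right)}{f} = \frac{2 \cdot 6 \cdot 11}{f} = \frac{132}{f}$)
$l{\left(j,D \right)} = - \frac{396}{D}$ ($l{\left(j,D \right)} = - 3 \frac{132}{D} = - \frac{396}{D}$)
$\left(S - 2954\right) l{\left(0,5 \right)} = \left(-466 - 2954\right) \left(- \frac{396}{5}\right) = \left(-466 - 2954\right) \left(\left(-396\right) \frac{1}{5}\right) = \left(-3420\right) \left(- \frac{396}{5}\right) = 270864$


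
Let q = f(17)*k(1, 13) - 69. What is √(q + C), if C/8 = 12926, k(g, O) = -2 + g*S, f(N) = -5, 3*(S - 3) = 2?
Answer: 2*√232494/3 ≈ 321.45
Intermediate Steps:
S = 11/3 (S = 3 + (⅓)*2 = 3 + ⅔ = 11/3 ≈ 3.6667)
k(g, O) = -2 + 11*g/3 (k(g, O) = -2 + g*(11/3) = -2 + 11*g/3)
C = 103408 (C = 8*12926 = 103408)
q = -232/3 (q = -5*(-2 + (11/3)*1) - 69 = -5*(-2 + 11/3) - 69 = -5*5/3 - 69 = -25/3 - 69 = -232/3 ≈ -77.333)
√(q + C) = √(-232/3 + 103408) = √(309992/3) = 2*√232494/3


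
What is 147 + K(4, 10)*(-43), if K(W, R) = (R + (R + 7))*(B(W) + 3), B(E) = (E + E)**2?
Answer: -77640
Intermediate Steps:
B(E) = 4*E**2 (B(E) = (2*E)**2 = 4*E**2)
K(W, R) = (3 + 4*W**2)*(7 + 2*R) (K(W, R) = (R + (R + 7))*(4*W**2 + 3) = (R + (7 + R))*(3 + 4*W**2) = (7 + 2*R)*(3 + 4*W**2) = (3 + 4*W**2)*(7 + 2*R))
147 + K(4, 10)*(-43) = 147 + (21 + 6*10 + 28*4**2 + 8*10*4**2)*(-43) = 147 + (21 + 60 + 28*16 + 8*10*16)*(-43) = 147 + (21 + 60 + 448 + 1280)*(-43) = 147 + 1809*(-43) = 147 - 77787 = -77640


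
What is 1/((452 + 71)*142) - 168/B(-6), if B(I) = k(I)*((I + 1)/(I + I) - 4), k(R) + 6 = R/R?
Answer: -149720041/15967190 ≈ -9.3767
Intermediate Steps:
k(R) = -5 (k(R) = -6 + R/R = -6 + 1 = -5)
B(I) = 20 - 5*(1 + I)/(2*I) (B(I) = -5*((I + 1)/(I + I) - 4) = -5*((1 + I)/((2*I)) - 4) = -5*((1 + I)*(1/(2*I)) - 4) = -5*((1 + I)/(2*I) - 4) = -5*(-4 + (1 + I)/(2*I)) = 20 - 5*(1 + I)/(2*I))
1/((452 + 71)*142) - 168/B(-6) = 1/((452 + 71)*142) - 168*(-12/(5*(-1 + 7*(-6)))) = (1/142)/523 - 168*(-12/(5*(-1 - 42))) = (1/523)*(1/142) - 168/((5/2)*(-⅙)*(-43)) = 1/74266 - 168/215/12 = 1/74266 - 168*12/215 = 1/74266 - 2016/215 = -149720041/15967190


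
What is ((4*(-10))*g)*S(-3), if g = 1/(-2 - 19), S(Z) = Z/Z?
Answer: 40/21 ≈ 1.9048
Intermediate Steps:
S(Z) = 1
g = -1/21 (g = 1/(-21) = -1/21 ≈ -0.047619)
((4*(-10))*g)*S(-3) = ((4*(-10))*(-1/21))*1 = -40*(-1/21)*1 = (40/21)*1 = 40/21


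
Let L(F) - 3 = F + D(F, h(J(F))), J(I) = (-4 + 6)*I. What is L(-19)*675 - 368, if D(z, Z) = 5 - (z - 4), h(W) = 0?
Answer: 7732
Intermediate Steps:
J(I) = 2*I
D(z, Z) = 9 - z (D(z, Z) = 5 - (-4 + z) = 5 + (4 - z) = 9 - z)
L(F) = 12 (L(F) = 3 + (F + (9 - F)) = 3 + 9 = 12)
L(-19)*675 - 368 = 12*675 - 368 = 8100 - 368 = 7732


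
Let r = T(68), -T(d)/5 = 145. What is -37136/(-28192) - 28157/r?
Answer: 51295359/1277450 ≈ 40.154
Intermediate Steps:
T(d) = -725 (T(d) = -5*145 = -725)
r = -725
-37136/(-28192) - 28157/r = -37136/(-28192) - 28157/(-725) = -37136*(-1/28192) - 28157*(-1/725) = 2321/1762 + 28157/725 = 51295359/1277450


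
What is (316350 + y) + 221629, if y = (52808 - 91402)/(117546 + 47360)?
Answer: 44357963190/82453 ≈ 5.3798e+5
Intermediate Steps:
y = -19297/82453 (y = -38594/164906 = -38594*1/164906 = -19297/82453 ≈ -0.23404)
(316350 + y) + 221629 = (316350 - 19297/82453) + 221629 = 26083987253/82453 + 221629 = 44357963190/82453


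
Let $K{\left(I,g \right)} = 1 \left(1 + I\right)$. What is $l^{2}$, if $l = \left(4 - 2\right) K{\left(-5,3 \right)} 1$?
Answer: $64$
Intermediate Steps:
$K{\left(I,g \right)} = 1 + I$
$l = -8$ ($l = \left(4 - 2\right) \left(1 - 5\right) 1 = \left(4 - 2\right) \left(-4\right) 1 = 2 \left(-4\right) 1 = \left(-8\right) 1 = -8$)
$l^{2} = \left(-8\right)^{2} = 64$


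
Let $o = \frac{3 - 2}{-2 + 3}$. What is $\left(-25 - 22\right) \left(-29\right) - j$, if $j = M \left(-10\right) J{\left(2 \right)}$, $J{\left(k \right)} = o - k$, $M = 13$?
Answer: $1233$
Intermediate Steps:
$o = 1$ ($o = 1 \cdot 1^{-1} = 1 \cdot 1 = 1$)
$J{\left(k \right)} = 1 - k$
$j = 130$ ($j = 13 \left(-10\right) \left(1 - 2\right) = - 130 \left(1 - 2\right) = \left(-130\right) \left(-1\right) = 130$)
$\left(-25 - 22\right) \left(-29\right) - j = \left(-25 - 22\right) \left(-29\right) - 130 = \left(-47\right) \left(-29\right) - 130 = 1363 - 130 = 1233$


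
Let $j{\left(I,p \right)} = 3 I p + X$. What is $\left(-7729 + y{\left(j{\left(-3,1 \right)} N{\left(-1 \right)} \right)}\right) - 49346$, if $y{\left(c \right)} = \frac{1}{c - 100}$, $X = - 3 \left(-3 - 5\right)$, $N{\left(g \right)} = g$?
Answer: $- \frac{6563626}{115} \approx -57075.0$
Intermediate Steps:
$X = 24$ ($X = \left(-3\right) \left(-8\right) = 24$)
$j{\left(I,p \right)} = 24 + 3 I p$ ($j{\left(I,p \right)} = 3 I p + 24 = 24 + 3 I p$)
$y{\left(c \right)} = \frac{1}{-100 + c}$
$\left(-7729 + y{\left(j{\left(-3,1 \right)} N{\left(-1 \right)} \right)}\right) - 49346 = \left(-7729 + \frac{1}{-100 + \left(24 + 3 \left(-3\right) 1\right) \left(-1\right)}\right) - 49346 = \left(-7729 + \frac{1}{-100 + \left(24 - 9\right) \left(-1\right)}\right) - 49346 = \left(-7729 + \frac{1}{-100 + 15 \left(-1\right)}\right) - 49346 = \left(-7729 + \frac{1}{-100 - 15}\right) - 49346 = \left(-7729 + \frac{1}{-115}\right) - 49346 = \left(-7729 - \frac{1}{115}\right) - 49346 = - \frac{888836}{115} - 49346 = - \frac{6563626}{115}$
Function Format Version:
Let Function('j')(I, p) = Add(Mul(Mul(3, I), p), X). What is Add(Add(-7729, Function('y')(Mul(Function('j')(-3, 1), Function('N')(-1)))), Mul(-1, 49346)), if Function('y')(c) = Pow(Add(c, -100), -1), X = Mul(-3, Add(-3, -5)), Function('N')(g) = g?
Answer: Rational(-6563626, 115) ≈ -57075.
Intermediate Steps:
X = 24 (X = Mul(-3, -8) = 24)
Function('j')(I, p) = Add(24, Mul(3, I, p)) (Function('j')(I, p) = Add(Mul(Mul(3, I), p), 24) = Add(Mul(3, I, p), 24) = Add(24, Mul(3, I, p)))
Function('y')(c) = Pow(Add(-100, c), -1)
Add(Add(-7729, Function('y')(Mul(Function('j')(-3, 1), Function('N')(-1)))), Mul(-1, 49346)) = Add(Add(-7729, Pow(Add(-100, Mul(Add(24, Mul(3, -3, 1)), -1)), -1)), Mul(-1, 49346)) = Add(Add(-7729, Pow(Add(-100, Mul(Add(24, -9), -1)), -1)), -49346) = Add(Add(-7729, Pow(Add(-100, Mul(15, -1)), -1)), -49346) = Add(Add(-7729, Pow(Add(-100, -15), -1)), -49346) = Add(Add(-7729, Pow(-115, -1)), -49346) = Add(Add(-7729, Rational(-1, 115)), -49346) = Add(Rational(-888836, 115), -49346) = Rational(-6563626, 115)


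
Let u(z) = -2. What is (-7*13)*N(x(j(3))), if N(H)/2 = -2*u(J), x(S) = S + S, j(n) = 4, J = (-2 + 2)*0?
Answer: -728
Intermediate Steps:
J = 0 (J = 0*0 = 0)
x(S) = 2*S
N(H) = 8 (N(H) = 2*(-2*(-2)) = 2*4 = 8)
(-7*13)*N(x(j(3))) = -7*13*8 = -91*8 = -728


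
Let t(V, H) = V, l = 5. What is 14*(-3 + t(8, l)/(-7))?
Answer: -58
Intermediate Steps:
14*(-3 + t(8, l)/(-7)) = 14*(-3 + 8/(-7)) = 14*(-3 + 8*(-⅐)) = 14*(-3 - 8/7) = 14*(-29/7) = -58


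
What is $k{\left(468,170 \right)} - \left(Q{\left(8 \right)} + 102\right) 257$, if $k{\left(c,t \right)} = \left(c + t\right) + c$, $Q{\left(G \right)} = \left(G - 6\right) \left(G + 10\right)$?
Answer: $-34360$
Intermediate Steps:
$Q{\left(G \right)} = \left(-6 + G\right) \left(10 + G\right)$
$k{\left(c,t \right)} = t + 2 c$
$k{\left(468,170 \right)} - \left(Q{\left(8 \right)} + 102\right) 257 = \left(170 + 2 \cdot 468\right) - \left(\left(-60 + 8^{2} + 4 \cdot 8\right) + 102\right) 257 = \left(170 + 936\right) - \left(\left(-60 + 64 + 32\right) + 102\right) 257 = 1106 - \left(36 + 102\right) 257 = 1106 - 138 \cdot 257 = 1106 - 35466 = -34360$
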